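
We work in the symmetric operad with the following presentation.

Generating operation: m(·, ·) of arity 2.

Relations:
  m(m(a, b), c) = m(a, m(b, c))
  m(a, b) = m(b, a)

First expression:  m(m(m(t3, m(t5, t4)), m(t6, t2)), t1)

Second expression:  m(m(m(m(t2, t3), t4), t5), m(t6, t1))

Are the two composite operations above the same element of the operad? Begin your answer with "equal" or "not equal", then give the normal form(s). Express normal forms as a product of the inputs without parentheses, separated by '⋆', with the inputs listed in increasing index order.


Reducing the first expression gives t1 ⋆ t2 ⋆ t3 ⋆ t4 ⋆ t5 ⋆ t6
Reducing the second expression gives t1 ⋆ t2 ⋆ t3 ⋆ t4 ⋆ t5 ⋆ t6
The normal forms match — equal.

equal; the common form is t1 ⋆ t2 ⋆ t3 ⋆ t4 ⋆ t5 ⋆ t6


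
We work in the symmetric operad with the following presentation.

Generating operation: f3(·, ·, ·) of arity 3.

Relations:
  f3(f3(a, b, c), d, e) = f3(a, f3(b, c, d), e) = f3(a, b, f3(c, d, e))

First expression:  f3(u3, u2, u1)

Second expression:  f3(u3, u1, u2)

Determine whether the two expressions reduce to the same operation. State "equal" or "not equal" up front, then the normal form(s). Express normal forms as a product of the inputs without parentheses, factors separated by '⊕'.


not equal — first u3 ⊕ u2 ⊕ u1, second u3 ⊕ u1 ⊕ u2

Reducing the first expression gives u3 ⊕ u2 ⊕ u1
Reducing the second expression gives u3 ⊕ u1 ⊕ u2
Distinct normal forms: not equal.


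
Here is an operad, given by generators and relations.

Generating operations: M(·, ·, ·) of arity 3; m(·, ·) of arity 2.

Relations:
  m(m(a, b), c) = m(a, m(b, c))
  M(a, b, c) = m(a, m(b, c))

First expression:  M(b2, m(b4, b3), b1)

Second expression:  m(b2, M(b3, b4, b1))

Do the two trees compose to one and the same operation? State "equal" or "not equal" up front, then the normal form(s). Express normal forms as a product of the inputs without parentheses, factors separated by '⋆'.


The first expression reduces to b2 ⋆ b4 ⋆ b3 ⋆ b1
The second expression reduces to b2 ⋆ b3 ⋆ b4 ⋆ b1
They disagree, so not equal.

not equal: they reduce to b2 ⋆ b4 ⋆ b3 ⋆ b1 and b2 ⋆ b3 ⋆ b4 ⋆ b1


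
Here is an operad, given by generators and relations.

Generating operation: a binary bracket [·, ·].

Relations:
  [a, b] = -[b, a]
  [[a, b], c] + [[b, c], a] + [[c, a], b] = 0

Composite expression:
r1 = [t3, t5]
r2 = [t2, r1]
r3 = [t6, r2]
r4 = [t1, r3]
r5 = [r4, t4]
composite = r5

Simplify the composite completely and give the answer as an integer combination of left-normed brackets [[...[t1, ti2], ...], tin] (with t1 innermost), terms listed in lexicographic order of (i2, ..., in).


-[[[[[t1, t2], t3], t5], t6], t4] + [[[[[t1, t2], t5], t3], t6], t4] + [[[[[t1, t3], t5], t2], t6], t4] - [[[[[t1, t5], t3], t2], t6], t4] + [[[[[t1, t6], t2], t3], t5], t4] - [[[[[t1, t6], t2], t5], t3], t4] - [[[[[t1, t6], t3], t5], t2], t4] + [[[[[t1, t6], t5], t3], t2], t4]

Expand each bracket as ab - ba; the t1-initial words give the coefficients.
Composite bracket: [[t1, [t6, [t2, [t3, t5]]]], t4]
Each bracket splits as ab - ba, giving 32 signed words (2^5 = 32).
Words beginning with t1 determine it all:
  word t1t2t3t5t6t4 has sign -1, contributing -[[[[[t1, t2], t3], t5], t6], t4]
  word t1t2t5t3t6t4 has sign +1, contributing +[[[[[t1, t2], t5], t3], t6], t4]
  word t1t3t5t2t6t4 has sign +1, contributing +[[[[[t1, t3], t5], t2], t6], t4]
  word t1t5t3t2t6t4 has sign -1, contributing -[[[[[t1, t5], t3], t2], t6], t4]
  word t1t6t2t3t5t4 has sign +1, contributing +[[[[[t1, t6], t2], t3], t5], t4]
  word t1t6t2t5t3t4 has sign -1, contributing -[[[[[t1, t6], t2], t5], t3], t4]
  word t1t6t3t5t2t4 has sign -1, contributing -[[[[[t1, t6], t3], t5], t2], t4]
  word t1t6t5t3t2t4 has sign +1, contributing +[[[[[t1, t6], t5], t3], t2], t4]


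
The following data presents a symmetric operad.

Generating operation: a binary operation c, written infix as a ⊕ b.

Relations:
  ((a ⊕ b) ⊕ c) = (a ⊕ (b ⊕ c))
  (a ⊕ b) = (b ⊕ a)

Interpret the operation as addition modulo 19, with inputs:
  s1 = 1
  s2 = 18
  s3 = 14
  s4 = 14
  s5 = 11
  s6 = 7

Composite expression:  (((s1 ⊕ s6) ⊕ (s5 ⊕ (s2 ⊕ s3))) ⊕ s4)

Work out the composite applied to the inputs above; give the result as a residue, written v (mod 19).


8 (mod 19)


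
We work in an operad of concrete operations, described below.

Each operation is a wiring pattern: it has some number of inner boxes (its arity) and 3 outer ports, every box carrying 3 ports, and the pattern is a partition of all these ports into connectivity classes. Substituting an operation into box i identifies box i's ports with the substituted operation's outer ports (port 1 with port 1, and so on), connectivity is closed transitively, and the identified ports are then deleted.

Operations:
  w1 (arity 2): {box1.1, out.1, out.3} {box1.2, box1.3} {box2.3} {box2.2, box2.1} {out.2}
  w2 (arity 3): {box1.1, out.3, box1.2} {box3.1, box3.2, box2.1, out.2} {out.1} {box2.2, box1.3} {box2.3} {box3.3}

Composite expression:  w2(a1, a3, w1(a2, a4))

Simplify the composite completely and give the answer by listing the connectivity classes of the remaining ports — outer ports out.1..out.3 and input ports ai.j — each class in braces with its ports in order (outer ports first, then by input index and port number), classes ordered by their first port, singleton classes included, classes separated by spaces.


{out.1} {out.2, a2.1, a3.1} {out.3, a1.1, a1.2} {a1.3, a3.2} {a2.2, a2.3} {a3.3} {a4.1, a4.2} {a4.3}

Two ports join when wires chain via w2-identified ports.
after w1, the pattern on (a2, a4) reads {out.1, out.3, a2.1} {out.2} {a2.2, a2.3} {a4.1, a4.2} {a4.3} (out.j = its outer ports)
after w2, the pattern on (a1, a3, a2, a4) reads {out.1} {out.2, a2.1, a3.1} {out.3, a1.1, a1.2} {a1.3, a3.2} {a2.2, a2.3} {a3.3} {a4.1, a4.2} {a4.3} (out.j = its outer ports)


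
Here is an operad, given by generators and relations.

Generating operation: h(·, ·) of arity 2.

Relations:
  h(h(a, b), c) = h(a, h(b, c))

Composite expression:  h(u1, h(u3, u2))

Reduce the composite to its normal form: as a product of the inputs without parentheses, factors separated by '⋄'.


Associativity of h dissolves the nesting; only the u-input order survives.
h(u3, u2) collapses to u3 ⋄ u2
h(u1, h(u3, u2)) collapses to u1 ⋄ u3 ⋄ u2

u1 ⋄ u3 ⋄ u2


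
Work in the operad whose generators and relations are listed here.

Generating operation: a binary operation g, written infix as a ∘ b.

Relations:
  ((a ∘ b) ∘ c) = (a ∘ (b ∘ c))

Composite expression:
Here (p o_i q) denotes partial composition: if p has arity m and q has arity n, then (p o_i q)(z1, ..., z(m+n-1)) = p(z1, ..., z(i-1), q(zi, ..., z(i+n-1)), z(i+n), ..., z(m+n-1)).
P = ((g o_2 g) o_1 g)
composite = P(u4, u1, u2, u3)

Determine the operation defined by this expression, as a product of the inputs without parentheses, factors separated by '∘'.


u4 ∘ u1 ∘ u2 ∘ u3

All parenthesizations of g agree; list the u-inputs left to right.
(u4 ∘ u1) flattens to u4 ∘ u1
(u2 ∘ u3) flattens to u2 ∘ u3
((u4 ∘ u1) ∘ (u2 ∘ u3)) flattens to u4 ∘ u1 ∘ u2 ∘ u3


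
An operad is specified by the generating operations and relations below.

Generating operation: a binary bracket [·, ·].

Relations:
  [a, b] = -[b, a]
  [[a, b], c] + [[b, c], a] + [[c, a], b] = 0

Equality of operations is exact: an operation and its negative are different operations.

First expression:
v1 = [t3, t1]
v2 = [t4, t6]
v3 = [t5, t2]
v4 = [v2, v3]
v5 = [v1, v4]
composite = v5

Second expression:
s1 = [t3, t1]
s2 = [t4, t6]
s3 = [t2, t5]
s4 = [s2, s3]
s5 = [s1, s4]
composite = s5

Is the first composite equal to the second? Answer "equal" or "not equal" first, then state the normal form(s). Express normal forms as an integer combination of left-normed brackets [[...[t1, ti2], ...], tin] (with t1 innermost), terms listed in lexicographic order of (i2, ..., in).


not equal — first -[[[[[t1, t3], t2], t5], t4], t6] + [[[[[t1, t3], t2], t5], t6], t4] + [[[[[t1, t3], t4], t6], t2], t5] - [[[[[t1, t3], t4], t6], t5], t2] + [[[[[t1, t3], t5], t2], t4], t6] - [[[[[t1, t3], t5], t2], t6], t4] - [[[[[t1, t3], t6], t4], t2], t5] + [[[[[t1, t3], t6], t4], t5], t2], second [[[[[t1, t3], t2], t5], t4], t6] - [[[[[t1, t3], t2], t5], t6], t4] - [[[[[t1, t3], t4], t6], t2], t5] + [[[[[t1, t3], t4], t6], t5], t2] - [[[[[t1, t3], t5], t2], t4], t6] + [[[[[t1, t3], t5], t2], t6], t4] + [[[[[t1, t3], t6], t4], t2], t5] - [[[[[t1, t3], t6], t4], t5], t2]

The first expression, normalized: -[[[[[t1, t3], t2], t5], t4], t6] + [[[[[t1, t3], t2], t5], t6], t4] + [[[[[t1, t3], t4], t6], t2], t5] - [[[[[t1, t3], t4], t6], t5], t2] + [[[[[t1, t3], t5], t2], t4], t6] - [[[[[t1, t3], t5], t2], t6], t4] - [[[[[t1, t3], t6], t4], t2], t5] + [[[[[t1, t3], t6], t4], t5], t2]
The second expression, normalized: [[[[[t1, t3], t2], t5], t4], t6] - [[[[[t1, t3], t2], t5], t6], t4] - [[[[[t1, t3], t4], t6], t2], t5] + [[[[[t1, t3], t4], t6], t5], t2] - [[[[[t1, t3], t5], t2], t4], t6] + [[[[[t1, t3], t5], t2], t6], t4] + [[[[[t1, t3], t6], t4], t2], t5] - [[[[[t1, t3], t6], t4], t5], t2]
The forms do not match — not equal.


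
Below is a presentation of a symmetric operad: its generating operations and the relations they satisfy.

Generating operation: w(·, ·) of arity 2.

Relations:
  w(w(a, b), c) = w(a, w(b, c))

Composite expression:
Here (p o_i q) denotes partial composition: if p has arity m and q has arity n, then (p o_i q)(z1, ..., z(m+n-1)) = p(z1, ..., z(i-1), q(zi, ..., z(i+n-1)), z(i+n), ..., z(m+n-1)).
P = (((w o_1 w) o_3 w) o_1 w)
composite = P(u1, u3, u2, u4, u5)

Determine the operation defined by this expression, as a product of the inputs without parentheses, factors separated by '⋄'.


u1 ⋄ u3 ⋄ u2 ⋄ u4 ⋄ u5

Under associativity of w, the answer is the u's in reading order.
w(u1, u3) collapses to u1 ⋄ u3
w(w(u1, u3), u2) collapses to u1 ⋄ u3 ⋄ u2
w(u4, u5) collapses to u4 ⋄ u5
w(w(w(u1, u3), u2), w(u4, u5)) collapses to u1 ⋄ u3 ⋄ u2 ⋄ u4 ⋄ u5


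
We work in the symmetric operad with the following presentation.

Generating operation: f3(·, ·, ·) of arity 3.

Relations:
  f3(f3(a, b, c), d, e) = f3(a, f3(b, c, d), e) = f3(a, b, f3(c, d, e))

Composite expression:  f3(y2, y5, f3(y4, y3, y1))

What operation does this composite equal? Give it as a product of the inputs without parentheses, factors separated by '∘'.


y2 ∘ y5 ∘ y4 ∘ y3 ∘ y1


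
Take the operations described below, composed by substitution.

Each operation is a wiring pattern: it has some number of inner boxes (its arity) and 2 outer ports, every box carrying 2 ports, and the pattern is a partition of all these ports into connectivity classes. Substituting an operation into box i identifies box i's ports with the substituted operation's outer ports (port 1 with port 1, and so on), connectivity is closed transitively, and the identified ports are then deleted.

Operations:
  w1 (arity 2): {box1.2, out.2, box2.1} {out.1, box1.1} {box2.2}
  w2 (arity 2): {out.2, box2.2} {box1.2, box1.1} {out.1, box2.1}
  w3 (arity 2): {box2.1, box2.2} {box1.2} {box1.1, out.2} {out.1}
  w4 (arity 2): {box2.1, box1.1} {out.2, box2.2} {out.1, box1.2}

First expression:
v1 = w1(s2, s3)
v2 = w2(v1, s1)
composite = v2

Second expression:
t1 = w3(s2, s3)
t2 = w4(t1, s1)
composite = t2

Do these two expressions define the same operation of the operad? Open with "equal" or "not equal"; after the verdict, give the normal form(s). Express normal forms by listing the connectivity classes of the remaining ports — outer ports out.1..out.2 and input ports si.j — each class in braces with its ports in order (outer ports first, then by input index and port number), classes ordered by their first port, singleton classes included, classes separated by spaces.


The first expression, normalized: {out.1, s1.1} {out.2, s1.2} {s2.1, s2.2, s3.1} {s3.2}
The second expression, normalized: {out.1, s2.1} {out.2, s1.2} {s1.1} {s2.2} {s3.1, s3.2}
The normal forms differ: not equal.

not equal: they reduce to {out.1, s1.1} {out.2, s1.2} {s2.1, s2.2, s3.1} {s3.2} and {out.1, s2.1} {out.2, s1.2} {s1.1} {s2.2} {s3.1, s3.2}


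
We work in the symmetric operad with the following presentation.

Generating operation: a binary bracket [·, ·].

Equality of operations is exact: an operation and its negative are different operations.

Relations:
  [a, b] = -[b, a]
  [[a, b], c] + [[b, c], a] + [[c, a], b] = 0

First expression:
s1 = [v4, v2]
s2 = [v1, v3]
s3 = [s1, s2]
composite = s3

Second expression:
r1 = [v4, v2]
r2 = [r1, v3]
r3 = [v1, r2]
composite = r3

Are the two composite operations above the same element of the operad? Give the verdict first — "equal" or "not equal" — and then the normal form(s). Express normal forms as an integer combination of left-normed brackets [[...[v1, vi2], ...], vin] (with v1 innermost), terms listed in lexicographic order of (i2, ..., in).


Reducing the first expression gives [[[v1, v3], v2], v4] - [[[v1, v3], v4], v2]
Reducing the second expression gives -[[[v1, v2], v4], v3] + [[[v1, v3], v2], v4] - [[[v1, v3], v4], v2] + [[[v1, v4], v2], v3]
The forms do not match — not equal.

not equal; first: [[[v1, v3], v2], v4] - [[[v1, v3], v4], v2]; second: -[[[v1, v2], v4], v3] + [[[v1, v3], v2], v4] - [[[v1, v3], v4], v2] + [[[v1, v4], v2], v3]


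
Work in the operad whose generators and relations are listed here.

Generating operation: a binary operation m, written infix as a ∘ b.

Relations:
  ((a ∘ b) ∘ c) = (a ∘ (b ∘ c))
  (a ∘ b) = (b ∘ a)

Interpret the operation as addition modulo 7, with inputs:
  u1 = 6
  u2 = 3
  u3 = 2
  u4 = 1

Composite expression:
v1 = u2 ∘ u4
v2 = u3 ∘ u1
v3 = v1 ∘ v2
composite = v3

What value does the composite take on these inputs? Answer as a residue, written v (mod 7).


5 (mod 7)

(u2 ∘ u4) = 4
(u3 ∘ u1) = 1
((u2 ∘ u4) ∘ (u3 ∘ u1)) = 5


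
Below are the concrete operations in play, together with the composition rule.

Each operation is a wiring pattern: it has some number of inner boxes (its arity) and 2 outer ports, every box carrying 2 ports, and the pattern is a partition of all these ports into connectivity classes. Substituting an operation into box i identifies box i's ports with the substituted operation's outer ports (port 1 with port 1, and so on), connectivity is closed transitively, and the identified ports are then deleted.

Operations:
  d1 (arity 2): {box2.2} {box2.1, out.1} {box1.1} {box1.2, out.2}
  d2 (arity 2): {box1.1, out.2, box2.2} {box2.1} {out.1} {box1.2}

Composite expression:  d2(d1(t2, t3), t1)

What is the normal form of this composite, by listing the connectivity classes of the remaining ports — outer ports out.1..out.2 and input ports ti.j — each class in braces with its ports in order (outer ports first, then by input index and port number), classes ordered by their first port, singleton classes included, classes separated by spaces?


Reachability decides: close wires over d2-identified ports.
through d1, on inputs (t2, t3): {out.1, t3.1} {out.2, t2.2} {t2.1} {t3.2} (out.j = stage outer ports)
through d2, on inputs (t2, t3, t1): {out.1} {out.2, t1.2, t3.1} {t1.1} {t2.1} {t2.2} {t3.2} (out.j = stage outer ports)

{out.1} {out.2, t1.2, t3.1} {t1.1} {t2.1} {t2.2} {t3.2}


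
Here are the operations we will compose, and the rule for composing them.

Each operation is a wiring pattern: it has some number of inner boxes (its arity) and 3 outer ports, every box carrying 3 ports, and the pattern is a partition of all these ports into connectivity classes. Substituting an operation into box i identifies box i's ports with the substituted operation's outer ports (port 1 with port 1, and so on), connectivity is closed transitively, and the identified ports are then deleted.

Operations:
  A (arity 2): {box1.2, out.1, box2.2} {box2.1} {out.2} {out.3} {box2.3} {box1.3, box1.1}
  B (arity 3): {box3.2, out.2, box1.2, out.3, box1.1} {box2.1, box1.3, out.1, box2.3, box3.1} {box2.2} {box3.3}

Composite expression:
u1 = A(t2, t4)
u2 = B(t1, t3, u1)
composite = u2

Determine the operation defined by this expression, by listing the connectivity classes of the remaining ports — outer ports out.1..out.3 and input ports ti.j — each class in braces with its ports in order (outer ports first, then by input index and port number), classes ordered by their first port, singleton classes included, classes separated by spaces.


After gluing at B, chains via deleted ports link the t-ports.
A over (t2, t4) gives {out.1, t2.2, t4.2} {out.2} {out.3} {t2.1, t2.3} {t4.1} {t4.3}, out.j being that stage's outer ports
B over (t1, t3, t2, t4) gives {out.1, t1.3, t2.2, t3.1, t3.3, t4.2} {out.2, out.3, t1.1, t1.2} {t2.1, t2.3} {t3.2} {t4.1} {t4.3}, out.j being that stage's outer ports

{out.1, t1.3, t2.2, t3.1, t3.3, t4.2} {out.2, out.3, t1.1, t1.2} {t2.1, t2.3} {t3.2} {t4.1} {t4.3}


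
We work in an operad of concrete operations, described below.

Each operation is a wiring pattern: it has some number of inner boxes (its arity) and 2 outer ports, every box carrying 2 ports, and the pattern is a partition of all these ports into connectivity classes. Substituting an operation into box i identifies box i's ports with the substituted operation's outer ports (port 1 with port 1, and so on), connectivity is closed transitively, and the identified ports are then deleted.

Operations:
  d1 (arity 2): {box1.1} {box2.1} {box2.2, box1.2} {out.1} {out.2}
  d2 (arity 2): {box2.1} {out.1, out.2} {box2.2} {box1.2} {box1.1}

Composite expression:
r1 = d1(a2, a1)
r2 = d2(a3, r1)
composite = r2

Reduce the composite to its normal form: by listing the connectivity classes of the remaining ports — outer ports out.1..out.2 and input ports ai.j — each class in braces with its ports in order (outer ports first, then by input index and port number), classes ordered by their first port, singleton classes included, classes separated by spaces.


{out.1, out.2} {a1.1} {a1.2, a2.2} {a2.1} {a3.1} {a3.2}

Treat the ports identified at d2 as solder joints: merge, then drop.
the subtree at d1 composes to {out.1} {out.2} {a1.1} {a1.2, a2.2} {a2.1} on (a2, a1); out.j = own outer ports
the subtree at d2 composes to {out.1, out.2} {a1.1} {a1.2, a2.2} {a2.1} {a3.1} {a3.2} on (a3, a2, a1); out.j = own outer ports


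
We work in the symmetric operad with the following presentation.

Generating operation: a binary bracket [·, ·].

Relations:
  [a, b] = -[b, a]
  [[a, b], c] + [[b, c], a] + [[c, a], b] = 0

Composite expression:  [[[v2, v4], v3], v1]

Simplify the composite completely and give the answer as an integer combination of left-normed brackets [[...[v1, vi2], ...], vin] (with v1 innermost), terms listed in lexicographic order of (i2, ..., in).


-[[[v1, v2], v4], v3] + [[[v1, v3], v2], v4] - [[[v1, v3], v4], v2] + [[[v1, v4], v2], v3]

Skip Jacobi rewriting: expand, keep v1-initial words, read off terms.
Composite bracket: [[[v2, v4], v3], v1]
Under [a, b] = ab - ba we get 8 signed associative words (2^3 = 8).
Collect the words opening with v1:
  v1v2v4v3 appears with sign -1, giving the term -[[[v1, v2], v4], v3]
  v1v3v2v4 appears with sign +1, giving the term +[[[v1, v3], v2], v4]
  v1v3v4v2 appears with sign -1, giving the term -[[[v1, v3], v4], v2]
  v1v4v2v3 appears with sign +1, giving the term +[[[v1, v4], v2], v3]


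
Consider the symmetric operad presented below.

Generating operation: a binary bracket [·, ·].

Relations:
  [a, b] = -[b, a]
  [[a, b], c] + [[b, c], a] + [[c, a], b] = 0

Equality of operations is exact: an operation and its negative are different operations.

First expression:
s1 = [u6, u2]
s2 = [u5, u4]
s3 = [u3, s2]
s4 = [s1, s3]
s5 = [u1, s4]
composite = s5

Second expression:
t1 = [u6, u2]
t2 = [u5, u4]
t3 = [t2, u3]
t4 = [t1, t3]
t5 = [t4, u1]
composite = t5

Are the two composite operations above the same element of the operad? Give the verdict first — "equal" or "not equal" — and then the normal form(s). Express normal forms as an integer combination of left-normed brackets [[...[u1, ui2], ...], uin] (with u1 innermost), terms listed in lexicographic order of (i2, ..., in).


equal: each reduces to [[[[[u1, u2], u6], u3], u4], u5] - [[[[[u1, u2], u6], u3], u5], u4] - [[[[[u1, u2], u6], u4], u5], u3] + [[[[[u1, u2], u6], u5], u4], u3] - [[[[[u1, u3], u4], u5], u2], u6] + [[[[[u1, u3], u4], u5], u6], u2] + [[[[[u1, u3], u5], u4], u2], u6] - [[[[[u1, u3], u5], u4], u6], u2] + [[[[[u1, u4], u5], u3], u2], u6] - [[[[[u1, u4], u5], u3], u6], u2] - [[[[[u1, u5], u4], u3], u2], u6] + [[[[[u1, u5], u4], u3], u6], u2] - [[[[[u1, u6], u2], u3], u4], u5] + [[[[[u1, u6], u2], u3], u5], u4] + [[[[[u1, u6], u2], u4], u5], u3] - [[[[[u1, u6], u2], u5], u4], u3]

Reducing the first expression gives [[[[[u1, u2], u6], u3], u4], u5] - [[[[[u1, u2], u6], u3], u5], u4] - [[[[[u1, u2], u6], u4], u5], u3] + [[[[[u1, u2], u6], u5], u4], u3] - [[[[[u1, u3], u4], u5], u2], u6] + [[[[[u1, u3], u4], u5], u6], u2] + [[[[[u1, u3], u5], u4], u2], u6] - [[[[[u1, u3], u5], u4], u6], u2] + [[[[[u1, u4], u5], u3], u2], u6] - [[[[[u1, u4], u5], u3], u6], u2] - [[[[[u1, u5], u4], u3], u2], u6] + [[[[[u1, u5], u4], u3], u6], u2] - [[[[[u1, u6], u2], u3], u4], u5] + [[[[[u1, u6], u2], u3], u5], u4] + [[[[[u1, u6], u2], u4], u5], u3] - [[[[[u1, u6], u2], u5], u4], u3]
Reducing the second expression gives [[[[[u1, u2], u6], u3], u4], u5] - [[[[[u1, u2], u6], u3], u5], u4] - [[[[[u1, u2], u6], u4], u5], u3] + [[[[[u1, u2], u6], u5], u4], u3] - [[[[[u1, u3], u4], u5], u2], u6] + [[[[[u1, u3], u4], u5], u6], u2] + [[[[[u1, u3], u5], u4], u2], u6] - [[[[[u1, u3], u5], u4], u6], u2] + [[[[[u1, u4], u5], u3], u2], u6] - [[[[[u1, u4], u5], u3], u6], u2] - [[[[[u1, u5], u4], u3], u2], u6] + [[[[[u1, u5], u4], u3], u6], u2] - [[[[[u1, u6], u2], u3], u4], u5] + [[[[[u1, u6], u2], u3], u5], u4] + [[[[[u1, u6], u2], u4], u5], u3] - [[[[[u1, u6], u2], u5], u4], u3]
Same normal form: equal.


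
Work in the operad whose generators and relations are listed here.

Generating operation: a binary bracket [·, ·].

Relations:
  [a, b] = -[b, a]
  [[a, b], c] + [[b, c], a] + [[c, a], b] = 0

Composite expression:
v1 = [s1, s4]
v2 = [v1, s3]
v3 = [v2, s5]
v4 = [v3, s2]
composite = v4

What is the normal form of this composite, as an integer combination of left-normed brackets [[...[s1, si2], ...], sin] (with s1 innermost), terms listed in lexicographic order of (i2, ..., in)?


[[[[s1, s4], s3], s5], s2]

In the tensor algebra, words opening s1 carry the s1-anchored form.
Composite bracket: [[[[s1, s4], s3], s5], s2]
The bracket unfolds into 16 signed words via [a, b] = ab - ba (2^4 = 16).
Collect the words opening with s1:
  sign of s1s4s3s5s2 is +1, so it contributes +[[[[s1, s4], s3], s5], s2]


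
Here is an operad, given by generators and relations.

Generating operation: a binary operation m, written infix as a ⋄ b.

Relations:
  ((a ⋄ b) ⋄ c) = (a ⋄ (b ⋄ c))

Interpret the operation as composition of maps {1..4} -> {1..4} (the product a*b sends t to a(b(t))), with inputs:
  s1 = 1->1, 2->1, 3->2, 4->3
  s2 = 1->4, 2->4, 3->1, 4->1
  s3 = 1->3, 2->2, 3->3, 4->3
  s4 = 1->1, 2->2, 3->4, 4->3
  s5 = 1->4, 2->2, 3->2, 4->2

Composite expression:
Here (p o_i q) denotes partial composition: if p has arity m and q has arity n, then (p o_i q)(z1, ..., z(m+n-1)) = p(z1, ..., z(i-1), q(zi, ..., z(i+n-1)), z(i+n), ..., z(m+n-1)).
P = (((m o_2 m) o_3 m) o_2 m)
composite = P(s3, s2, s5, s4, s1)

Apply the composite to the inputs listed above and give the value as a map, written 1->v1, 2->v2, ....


1->3, 2->3, 3->3, 4->3

(s2 ⋄ s5) = 1->1, 2->4, 3->4, 4->4
(s4 ⋄ s1) = 1->1, 2->1, 3->2, 4->4
((s2 ⋄ s5) ⋄ (s4 ⋄ s1)) = 1->1, 2->1, 3->4, 4->4
(s3 ⋄ ((s2 ⋄ s5) ⋄ (s4 ⋄ s1))) = 1->3, 2->3, 3->3, 4->3


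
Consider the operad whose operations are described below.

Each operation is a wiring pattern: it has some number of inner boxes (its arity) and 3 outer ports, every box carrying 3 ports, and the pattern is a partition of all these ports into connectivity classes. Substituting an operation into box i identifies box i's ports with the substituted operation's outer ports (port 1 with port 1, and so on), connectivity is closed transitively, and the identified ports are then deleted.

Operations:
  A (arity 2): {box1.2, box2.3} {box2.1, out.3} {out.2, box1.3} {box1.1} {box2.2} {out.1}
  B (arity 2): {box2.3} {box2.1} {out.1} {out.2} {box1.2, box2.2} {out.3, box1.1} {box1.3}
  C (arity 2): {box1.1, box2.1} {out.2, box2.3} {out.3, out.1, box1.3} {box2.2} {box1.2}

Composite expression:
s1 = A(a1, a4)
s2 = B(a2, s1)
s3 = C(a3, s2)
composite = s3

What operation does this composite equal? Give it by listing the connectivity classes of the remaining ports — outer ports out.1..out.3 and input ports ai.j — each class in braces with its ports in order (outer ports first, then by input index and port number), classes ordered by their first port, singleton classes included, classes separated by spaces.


{out.1, out.3, a3.3} {out.2, a2.1} {a1.1} {a1.2, a4.3} {a1.3, a2.2} {a2.3} {a3.1} {a3.2} {a4.1} {a4.2}

Connectivity passes through glued C-boundaries; trace each wire chain.
through A, on inputs (a1, a4): {out.1} {out.2, a1.3} {out.3, a4.1} {a1.1} {a1.2, a4.3} {a4.2} (out.j = stage outer ports)
through B, on inputs (a2, a1, a4): {out.1} {out.2} {out.3, a2.1} {a1.1} {a1.2, a4.3} {a1.3, a2.2} {a2.3} {a4.1} {a4.2} (out.j = stage outer ports)
through C, on inputs (a3, a2, a1, a4): {out.1, out.3, a3.3} {out.2, a2.1} {a1.1} {a1.2, a4.3} {a1.3, a2.2} {a2.3} {a3.1} {a3.2} {a4.1} {a4.2} (out.j = stage outer ports)


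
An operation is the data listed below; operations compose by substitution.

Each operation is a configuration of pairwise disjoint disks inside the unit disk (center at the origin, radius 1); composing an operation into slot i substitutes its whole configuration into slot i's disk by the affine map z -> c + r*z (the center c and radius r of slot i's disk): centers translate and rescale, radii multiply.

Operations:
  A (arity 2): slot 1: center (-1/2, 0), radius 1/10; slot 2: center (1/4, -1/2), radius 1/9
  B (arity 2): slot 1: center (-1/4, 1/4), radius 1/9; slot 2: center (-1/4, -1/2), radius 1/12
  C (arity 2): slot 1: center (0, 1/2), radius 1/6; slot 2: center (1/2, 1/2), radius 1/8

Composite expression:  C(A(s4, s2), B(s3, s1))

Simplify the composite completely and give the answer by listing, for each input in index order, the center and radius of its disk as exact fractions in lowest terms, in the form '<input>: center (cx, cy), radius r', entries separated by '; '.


s1: center (15/32, 7/16), radius 1/96; s2: center (1/24, 5/12), radius 1/54; s3: center (15/32, 17/32), radius 1/72; s4: center (-1/12, 1/2), radius 1/60


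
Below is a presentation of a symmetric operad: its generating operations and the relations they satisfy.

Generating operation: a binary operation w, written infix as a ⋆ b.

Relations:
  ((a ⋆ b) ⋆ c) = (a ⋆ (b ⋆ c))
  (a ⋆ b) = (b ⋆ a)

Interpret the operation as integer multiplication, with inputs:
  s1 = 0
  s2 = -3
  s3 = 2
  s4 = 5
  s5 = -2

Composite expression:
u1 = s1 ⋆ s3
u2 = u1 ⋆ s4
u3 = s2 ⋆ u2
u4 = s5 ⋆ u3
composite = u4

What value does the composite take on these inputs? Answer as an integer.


(s1 ⋆ s3) = 0
((s1 ⋆ s3) ⋆ s4) = 0
(s2 ⋆ ((s1 ⋆ s3) ⋆ s4)) = 0
(s5 ⋆ (s2 ⋆ ((s1 ⋆ s3) ⋆ s4))) = 0

0


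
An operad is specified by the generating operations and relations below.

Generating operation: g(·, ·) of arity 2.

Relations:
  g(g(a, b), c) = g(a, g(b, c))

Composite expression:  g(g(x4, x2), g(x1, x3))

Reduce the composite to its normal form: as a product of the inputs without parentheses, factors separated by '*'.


x4 * x2 * x1 * x3


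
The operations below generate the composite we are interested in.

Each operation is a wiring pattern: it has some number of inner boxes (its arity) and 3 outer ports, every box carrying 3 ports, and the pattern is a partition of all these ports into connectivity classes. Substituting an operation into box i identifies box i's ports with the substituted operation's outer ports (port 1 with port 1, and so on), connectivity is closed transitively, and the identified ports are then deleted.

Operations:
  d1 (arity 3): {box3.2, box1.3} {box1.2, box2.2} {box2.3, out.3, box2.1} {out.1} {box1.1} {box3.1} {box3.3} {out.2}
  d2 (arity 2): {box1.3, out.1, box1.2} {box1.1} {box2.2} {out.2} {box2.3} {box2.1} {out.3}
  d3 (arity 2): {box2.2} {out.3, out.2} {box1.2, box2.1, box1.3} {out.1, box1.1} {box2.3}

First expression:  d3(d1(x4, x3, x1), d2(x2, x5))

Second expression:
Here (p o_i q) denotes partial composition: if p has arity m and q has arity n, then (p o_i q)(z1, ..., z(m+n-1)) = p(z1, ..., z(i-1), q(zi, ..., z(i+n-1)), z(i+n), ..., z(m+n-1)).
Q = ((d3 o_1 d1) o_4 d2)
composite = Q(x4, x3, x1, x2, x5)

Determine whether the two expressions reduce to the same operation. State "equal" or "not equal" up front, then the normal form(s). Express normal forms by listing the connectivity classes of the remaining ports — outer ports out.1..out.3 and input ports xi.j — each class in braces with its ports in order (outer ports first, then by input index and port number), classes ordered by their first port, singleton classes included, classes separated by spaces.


Reducing the first expression gives {out.1} {out.2, out.3} {x1.1} {x1.2, x4.3} {x1.3} {x2.1} {x2.2, x2.3, x3.1, x3.3} {x3.2, x4.2} {x4.1} {x5.1} {x5.2} {x5.3}
Reducing the second expression gives {out.1} {out.2, out.3} {x1.1} {x1.2, x4.3} {x1.3} {x2.1} {x2.2, x2.3, x3.1, x3.3} {x3.2, x4.2} {x4.1} {x5.1} {x5.2} {x5.3}
Identical normal forms: equal.

equal — both sides give {out.1} {out.2, out.3} {x1.1} {x1.2, x4.3} {x1.3} {x2.1} {x2.2, x2.3, x3.1, x3.3} {x3.2, x4.2} {x4.1} {x5.1} {x5.2} {x5.3}


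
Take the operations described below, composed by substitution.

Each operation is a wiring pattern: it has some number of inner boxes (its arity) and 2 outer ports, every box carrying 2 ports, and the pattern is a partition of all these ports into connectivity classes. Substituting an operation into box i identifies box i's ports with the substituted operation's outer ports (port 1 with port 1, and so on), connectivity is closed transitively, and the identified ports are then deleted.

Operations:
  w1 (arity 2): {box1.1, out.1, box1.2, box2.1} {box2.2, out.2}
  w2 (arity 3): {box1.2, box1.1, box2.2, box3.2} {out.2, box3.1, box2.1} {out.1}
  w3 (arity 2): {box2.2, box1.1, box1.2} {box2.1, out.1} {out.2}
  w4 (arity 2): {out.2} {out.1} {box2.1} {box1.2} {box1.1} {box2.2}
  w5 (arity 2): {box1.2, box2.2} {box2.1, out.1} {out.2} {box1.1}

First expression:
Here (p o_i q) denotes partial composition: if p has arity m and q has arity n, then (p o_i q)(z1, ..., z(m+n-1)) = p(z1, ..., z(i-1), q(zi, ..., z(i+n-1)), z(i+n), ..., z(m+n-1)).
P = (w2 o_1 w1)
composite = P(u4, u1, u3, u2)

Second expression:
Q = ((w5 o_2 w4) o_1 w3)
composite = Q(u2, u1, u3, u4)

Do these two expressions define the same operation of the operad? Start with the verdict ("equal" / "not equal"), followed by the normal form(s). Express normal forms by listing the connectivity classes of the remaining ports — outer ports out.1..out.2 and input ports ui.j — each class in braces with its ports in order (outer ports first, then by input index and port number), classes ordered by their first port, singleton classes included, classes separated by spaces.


not equal; first: {out.1} {out.2, u2.1, u3.1} {u1.1, u1.2, u2.2, u3.2, u4.1, u4.2}; second: {out.1} {out.2} {u1.1} {u1.2, u2.1, u2.2} {u3.1} {u3.2} {u4.1} {u4.2}


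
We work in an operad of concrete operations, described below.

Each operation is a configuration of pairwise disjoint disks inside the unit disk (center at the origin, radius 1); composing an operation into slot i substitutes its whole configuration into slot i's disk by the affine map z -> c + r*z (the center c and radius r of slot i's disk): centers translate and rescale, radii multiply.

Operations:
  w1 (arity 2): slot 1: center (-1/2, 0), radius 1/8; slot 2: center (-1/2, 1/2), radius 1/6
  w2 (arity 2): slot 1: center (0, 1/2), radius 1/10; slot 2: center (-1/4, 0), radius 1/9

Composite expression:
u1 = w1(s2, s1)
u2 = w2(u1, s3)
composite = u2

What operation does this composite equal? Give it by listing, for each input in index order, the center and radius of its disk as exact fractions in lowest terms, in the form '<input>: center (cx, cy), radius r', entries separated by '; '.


Only the slot chain above each s matters under w2; compose those maps.
input s2: applying the 2 nested substitutions gives center (-1/20, 1/2), radius 1/80
input s1: applying the 2 nested substitutions gives center (-1/20, 11/20), radius 1/60
input s3: applying the 1 nested substitution gives center (-1/4, 0), radius 1/9

s1: center (-1/20, 11/20), radius 1/60; s2: center (-1/20, 1/2), radius 1/80; s3: center (-1/4, 0), radius 1/9


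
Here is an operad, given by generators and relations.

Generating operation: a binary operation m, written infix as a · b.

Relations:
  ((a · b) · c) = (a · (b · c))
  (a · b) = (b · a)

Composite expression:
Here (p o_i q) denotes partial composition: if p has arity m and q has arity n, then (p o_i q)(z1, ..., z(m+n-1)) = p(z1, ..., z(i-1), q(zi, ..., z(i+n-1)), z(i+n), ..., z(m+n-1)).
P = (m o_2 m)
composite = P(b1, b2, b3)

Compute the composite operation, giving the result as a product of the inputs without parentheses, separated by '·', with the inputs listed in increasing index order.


b1 · b2 · b3

Key point: m commutes, so take the b-inputs in any fixed order.
(b2 · b3) flattens to b2 · b3
(b1 · (b2 · b3)) flattens to b1 · b2 · b3
the factors in increasing index order: b1 · b2 · b3


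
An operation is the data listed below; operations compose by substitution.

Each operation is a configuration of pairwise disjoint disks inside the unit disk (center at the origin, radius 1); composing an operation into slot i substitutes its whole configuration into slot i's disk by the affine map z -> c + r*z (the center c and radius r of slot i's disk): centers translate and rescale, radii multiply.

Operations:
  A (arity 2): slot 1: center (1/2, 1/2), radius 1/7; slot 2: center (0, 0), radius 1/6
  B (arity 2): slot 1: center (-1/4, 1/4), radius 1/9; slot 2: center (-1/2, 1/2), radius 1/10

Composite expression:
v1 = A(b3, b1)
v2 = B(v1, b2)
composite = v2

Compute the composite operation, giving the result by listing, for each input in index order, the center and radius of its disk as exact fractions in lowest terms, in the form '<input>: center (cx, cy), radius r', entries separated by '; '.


Affine substitution under B: radii multiply and b-centers shift.
b3 passes through 2 substitutions, ending at center (-7/36, 11/36), radius 1/63
b1 passes through 2 substitutions, ending at center (-1/4, 1/4), radius 1/54
b2 passes through 1 substitution, ending at center (-1/2, 1/2), radius 1/10

b1: center (-1/4, 1/4), radius 1/54; b2: center (-1/2, 1/2), radius 1/10; b3: center (-7/36, 11/36), radius 1/63


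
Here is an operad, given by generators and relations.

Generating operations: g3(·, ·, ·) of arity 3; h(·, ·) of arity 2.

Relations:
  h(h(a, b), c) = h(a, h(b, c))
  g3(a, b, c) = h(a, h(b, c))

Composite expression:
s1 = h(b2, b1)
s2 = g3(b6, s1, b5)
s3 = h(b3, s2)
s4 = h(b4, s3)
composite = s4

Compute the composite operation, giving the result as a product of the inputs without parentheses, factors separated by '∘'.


b4 ∘ b3 ∘ b6 ∘ b2 ∘ b1 ∘ b5


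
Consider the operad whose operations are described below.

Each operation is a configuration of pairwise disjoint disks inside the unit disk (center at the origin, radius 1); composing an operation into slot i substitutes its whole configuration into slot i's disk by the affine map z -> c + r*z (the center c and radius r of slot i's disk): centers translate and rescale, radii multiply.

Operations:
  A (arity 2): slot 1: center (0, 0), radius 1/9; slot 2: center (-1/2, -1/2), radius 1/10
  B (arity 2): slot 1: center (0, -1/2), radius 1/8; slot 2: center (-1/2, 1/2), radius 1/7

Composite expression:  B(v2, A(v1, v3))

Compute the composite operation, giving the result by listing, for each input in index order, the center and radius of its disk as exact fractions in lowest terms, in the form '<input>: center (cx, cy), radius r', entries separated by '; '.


v1: center (-1/2, 1/2), radius 1/63; v2: center (0, -1/2), radius 1/8; v3: center (-4/7, 3/7), radius 1/70

Nesting under B composes maps z -> c + r*z down each v-path.
v2 passes through 1 substitution, ending at center (0, -1/2), radius 1/8
v1 passes through 2 substitutions, ending at center (-1/2, 1/2), radius 1/63
v3 passes through 2 substitutions, ending at center (-4/7, 3/7), radius 1/70


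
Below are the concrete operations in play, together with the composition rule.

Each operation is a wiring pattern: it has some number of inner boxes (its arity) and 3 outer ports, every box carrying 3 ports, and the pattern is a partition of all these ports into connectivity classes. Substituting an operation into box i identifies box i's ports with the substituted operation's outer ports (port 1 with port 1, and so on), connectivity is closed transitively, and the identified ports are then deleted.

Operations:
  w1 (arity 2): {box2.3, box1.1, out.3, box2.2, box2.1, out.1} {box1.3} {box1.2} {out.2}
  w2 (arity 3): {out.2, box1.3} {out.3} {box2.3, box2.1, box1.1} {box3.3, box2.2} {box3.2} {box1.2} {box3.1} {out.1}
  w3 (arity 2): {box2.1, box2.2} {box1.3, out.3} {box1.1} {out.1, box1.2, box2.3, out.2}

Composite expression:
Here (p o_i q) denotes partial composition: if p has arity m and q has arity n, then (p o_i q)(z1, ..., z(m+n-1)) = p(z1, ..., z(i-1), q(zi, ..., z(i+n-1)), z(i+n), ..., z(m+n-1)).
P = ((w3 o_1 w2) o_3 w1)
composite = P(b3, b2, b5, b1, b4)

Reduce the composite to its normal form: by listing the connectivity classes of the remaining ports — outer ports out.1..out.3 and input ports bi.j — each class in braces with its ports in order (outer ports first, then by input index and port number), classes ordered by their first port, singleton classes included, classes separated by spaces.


{out.1, out.2, b3.3, b4.3} {out.3} {b1.1, b1.2, b1.3, b2.2, b5.1} {b2.1, b2.3, b3.1} {b3.2} {b4.1, b4.2} {b5.2} {b5.3}

Substituting into w3 glues patterns; closure does the rest.
after w1, the pattern on (b5, b1) reads {out.1, out.3, b1.1, b1.2, b1.3, b5.1} {out.2} {b5.2} {b5.3} (out.j = its outer ports)
after w2, the pattern on (b3, b2, b5, b1) reads {out.1} {out.2, b3.3} {out.3} {b1.1, b1.2, b1.3, b2.2, b5.1} {b2.1, b2.3, b3.1} {b3.2} {b5.2} {b5.3} (out.j = its outer ports)
after w3, the pattern on (b3, b2, b5, b1, b4) reads {out.1, out.2, b3.3, b4.3} {out.3} {b1.1, b1.2, b1.3, b2.2, b5.1} {b2.1, b2.3, b3.1} {b3.2} {b4.1, b4.2} {b5.2} {b5.3} (out.j = its outer ports)


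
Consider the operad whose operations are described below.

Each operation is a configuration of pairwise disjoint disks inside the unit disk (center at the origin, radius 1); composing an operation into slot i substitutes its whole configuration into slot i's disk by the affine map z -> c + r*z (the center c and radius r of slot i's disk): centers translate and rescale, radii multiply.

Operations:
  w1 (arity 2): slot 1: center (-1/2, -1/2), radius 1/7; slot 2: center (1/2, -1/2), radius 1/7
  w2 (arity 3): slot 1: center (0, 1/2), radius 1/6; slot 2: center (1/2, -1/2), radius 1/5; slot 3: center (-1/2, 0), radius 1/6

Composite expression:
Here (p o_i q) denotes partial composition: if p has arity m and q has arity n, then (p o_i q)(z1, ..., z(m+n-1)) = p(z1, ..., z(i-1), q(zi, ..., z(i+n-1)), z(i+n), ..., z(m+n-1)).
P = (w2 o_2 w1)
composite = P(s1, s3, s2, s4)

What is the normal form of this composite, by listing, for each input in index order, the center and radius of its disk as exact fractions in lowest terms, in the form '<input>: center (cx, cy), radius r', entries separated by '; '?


s1: center (0, 1/2), radius 1/6; s2: center (3/5, -3/5), radius 1/35; s3: center (2/5, -3/5), radius 1/35; s4: center (-1/2, 0), radius 1/6

Affine substitution under w2: radii multiply and s-centers shift.
s1 passes through 1 substitution, ending at center (0, 1/2), radius 1/6
s3 passes through 2 substitutions, ending at center (2/5, -3/5), radius 1/35
s2 passes through 2 substitutions, ending at center (3/5, -3/5), radius 1/35
s4 passes through 1 substitution, ending at center (-1/2, 0), radius 1/6
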